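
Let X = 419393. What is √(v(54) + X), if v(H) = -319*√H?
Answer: √(419393 - 957*√6) ≈ 645.79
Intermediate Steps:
√(v(54) + X) = √(-957*√6 + 419393) = √(419393 - 957*√6)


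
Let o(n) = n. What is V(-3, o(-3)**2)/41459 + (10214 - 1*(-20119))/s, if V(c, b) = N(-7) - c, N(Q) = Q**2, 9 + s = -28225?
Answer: -1256107679/1170553406 ≈ -1.0731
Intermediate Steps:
s = -28234 (s = -9 - 28225 = -28234)
V(c, b) = 49 - c (V(c, b) = (-7)**2 - c = 49 - c)
V(-3, o(-3)**2)/41459 + (10214 - 1*(-20119))/s = (49 - 1*(-3))/41459 + (10214 - 1*(-20119))/(-28234) = (49 + 3)*(1/41459) + (10214 + 20119)*(-1/28234) = 52*(1/41459) + 30333*(-1/28234) = 52/41459 - 30333/28234 = -1256107679/1170553406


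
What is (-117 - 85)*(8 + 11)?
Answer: -3838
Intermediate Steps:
(-117 - 85)*(8 + 11) = -202*19 = -3838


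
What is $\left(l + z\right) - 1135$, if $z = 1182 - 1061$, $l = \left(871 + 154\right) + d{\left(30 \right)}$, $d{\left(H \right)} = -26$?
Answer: $-15$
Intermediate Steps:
$l = 999$ ($l = \left(871 + 154\right) - 26 = 1025 - 26 = 999$)
$z = 121$
$\left(l + z\right) - 1135 = \left(999 + 121\right) - 1135 = 1120 - 1135 = -15$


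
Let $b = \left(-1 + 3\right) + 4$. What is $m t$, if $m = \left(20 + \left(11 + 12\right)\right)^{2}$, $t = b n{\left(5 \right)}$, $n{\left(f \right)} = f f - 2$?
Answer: $255162$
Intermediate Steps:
$b = 6$ ($b = 2 + 4 = 6$)
$n{\left(f \right)} = -2 + f^{2}$ ($n{\left(f \right)} = f^{2} - 2 = -2 + f^{2}$)
$t = 138$ ($t = 6 \left(-2 + 5^{2}\right) = 6 \left(-2 + 25\right) = 6 \cdot 23 = 138$)
$m = 1849$ ($m = \left(20 + 23\right)^{2} = 43^{2} = 1849$)
$m t = 1849 \cdot 138 = 255162$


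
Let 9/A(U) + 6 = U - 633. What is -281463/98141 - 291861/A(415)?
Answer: 712905364073/98141 ≈ 7.2641e+6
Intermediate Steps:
A(U) = 9/(-639 + U) (A(U) = 9/(-6 + (U - 633)) = 9/(-6 + (-633 + U)) = 9/(-639 + U))
-281463/98141 - 291861/A(415) = -281463/98141 - 291861/(9/(-639 + 415)) = -281463*1/98141 - 291861/(9/(-224)) = -281463/98141 - 291861/(9*(-1/224)) = -281463/98141 - 291861/(-9/224) = -281463/98141 - 291861*(-224/9) = -281463/98141 + 7264096 = 712905364073/98141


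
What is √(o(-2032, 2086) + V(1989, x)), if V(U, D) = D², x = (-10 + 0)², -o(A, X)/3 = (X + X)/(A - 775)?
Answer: 2*√402181747/401 ≈ 100.02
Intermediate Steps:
o(A, X) = -6*X/(-775 + A) (o(A, X) = -3*(X + X)/(A - 775) = -3*2*X/(-775 + A) = -6*X/(-775 + A))
x = 100 (x = (-10)² = 100)
√(o(-2032, 2086) + V(1989, x)) = √(-6*2086/(-775 - 2032) + 100²) = √(-6*2086/(-2807) + 10000) = √(-6*2086*(-1/2807) + 10000) = √(1788/401 + 10000) = √(4011788/401) = 2*√402181747/401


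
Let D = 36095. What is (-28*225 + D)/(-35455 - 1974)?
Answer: -29795/37429 ≈ -0.79604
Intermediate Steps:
(-28*225 + D)/(-35455 - 1974) = (-28*225 + 36095)/(-35455 - 1974) = (-6300 + 36095)/(-37429) = 29795*(-1/37429) = -29795/37429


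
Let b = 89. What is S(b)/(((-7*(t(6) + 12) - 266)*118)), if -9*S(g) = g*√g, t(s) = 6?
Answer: 89*√89/416304 ≈ 0.0020169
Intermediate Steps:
S(g) = -g^(3/2)/9 (S(g) = -g*√g/9 = -g^(3/2)/9)
S(b)/(((-7*(t(6) + 12) - 266)*118)) = (-89*√89/9)/(((-7*(6 + 12) - 266)*118)) = (-89*√89/9)/(((-7*18 - 266)*118)) = (-89*√89/9)/(((-126 - 266)*118)) = (-89*√89/9)/((-392*118)) = -89*√89/9/(-46256) = -89*√89/9*(-1/46256) = 89*√89/416304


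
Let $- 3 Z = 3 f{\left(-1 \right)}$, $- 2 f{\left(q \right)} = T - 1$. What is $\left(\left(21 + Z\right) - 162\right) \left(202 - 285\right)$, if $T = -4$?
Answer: $\frac{23821}{2} \approx 11911.0$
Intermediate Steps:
$f{\left(q \right)} = \frac{5}{2}$ ($f{\left(q \right)} = - \frac{-4 - 1}{2} = \left(- \frac{1}{2}\right) \left(-5\right) = \frac{5}{2}$)
$Z = - \frac{5}{2}$ ($Z = - \frac{3 \cdot \frac{5}{2}}{3} = \left(- \frac{1}{3}\right) \frac{15}{2} = - \frac{5}{2} \approx -2.5$)
$\left(\left(21 + Z\right) - 162\right) \left(202 - 285\right) = \left(\left(21 - \frac{5}{2}\right) - 162\right) \left(202 - 285\right) = \left(\frac{37}{2} - 162\right) \left(-83\right) = \left(- \frac{287}{2}\right) \left(-83\right) = \frac{23821}{2}$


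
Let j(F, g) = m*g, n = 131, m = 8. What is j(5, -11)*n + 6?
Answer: -11522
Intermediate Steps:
j(F, g) = 8*g
j(5, -11)*n + 6 = (8*(-11))*131 + 6 = -88*131 + 6 = -11528 + 6 = -11522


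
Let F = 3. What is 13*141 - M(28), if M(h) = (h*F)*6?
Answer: 1329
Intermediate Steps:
M(h) = 18*h (M(h) = (h*3)*6 = (3*h)*6 = 18*h)
13*141 - M(28) = 13*141 - 18*28 = 1833 - 1*504 = 1833 - 504 = 1329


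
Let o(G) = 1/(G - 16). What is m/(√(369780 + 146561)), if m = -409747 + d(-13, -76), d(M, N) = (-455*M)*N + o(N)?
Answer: -79054405*√516341/47503372 ≈ -1195.8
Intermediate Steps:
o(G) = 1/(-16 + G)
d(M, N) = 1/(-16 + N) - 455*M*N (d(M, N) = (-455*M)*N + 1/(-16 + N) = -455*M*N + 1/(-16 + N) = 1/(-16 + N) - 455*M*N)
m = -79054405/92 (m = -409747 + (1 - 455*(-13)*(-76)*(-16 - 76))/(-16 - 76) = -409747 + (1 - 455*(-13)*(-76)*(-92))/(-92) = -409747 - (1 + 41357680)/92 = -409747 - 1/92*41357681 = -409747 - 41357681/92 = -79054405/92 ≈ -8.5929e+5)
m/(√(369780 + 146561)) = -79054405/(92*√(369780 + 146561)) = -79054405*√516341/516341/92 = -79054405*√516341/47503372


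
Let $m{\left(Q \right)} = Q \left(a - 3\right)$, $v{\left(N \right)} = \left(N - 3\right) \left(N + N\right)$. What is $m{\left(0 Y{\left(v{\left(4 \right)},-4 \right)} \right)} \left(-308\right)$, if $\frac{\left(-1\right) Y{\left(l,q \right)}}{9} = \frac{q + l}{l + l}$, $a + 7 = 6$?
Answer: $0$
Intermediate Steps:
$a = -1$ ($a = -7 + 6 = -1$)
$v{\left(N \right)} = 2 N \left(-3 + N\right)$ ($v{\left(N \right)} = \left(-3 + N\right) 2 N = 2 N \left(-3 + N\right)$)
$Y{\left(l,q \right)} = - \frac{9 \left(l + q\right)}{2 l}$ ($Y{\left(l,q \right)} = - 9 \frac{q + l}{l + l} = - 9 \frac{l + q}{2 l} = - \frac{9 \left(l + q\right)}{2 l}$)
$m{\left(Q \right)} = - 4 Q$ ($m{\left(Q \right)} = Q \left(-1 - 3\right) = Q \left(-4\right) = - 4 Q$)
$m{\left(0 Y{\left(v{\left(4 \right)},-4 \right)} \right)} \left(-308\right) = - 4 \cdot 0 \frac{9 \left(- 2 \cdot 4 \left(-3 + 4\right) - -4\right)}{2 \cdot 2 \cdot 4 \left(-3 + 4\right)} \left(-308\right) = - 4 \cdot 0 \frac{9 \left(- 2 \cdot 4 \cdot 1 + 4\right)}{2 \cdot 2 \cdot 4 \cdot 1} \left(-308\right) = - 4 \cdot 0 \frac{9 \left(\left(-1\right) 8 + 4\right)}{2 \cdot 8} \left(-308\right) = - 4 \cdot 0 \cdot \frac{9}{2} \cdot \frac{1}{8} \left(-8 + 4\right) \left(-308\right) = - 4 \cdot 0 \cdot \frac{9}{2} \cdot \frac{1}{8} \left(-4\right) \left(-308\right) = - 4 \cdot 0 \left(- \frac{9}{4}\right) \left(-308\right) = \left(-4\right) 0 \left(-308\right) = 0 \left(-308\right) = 0$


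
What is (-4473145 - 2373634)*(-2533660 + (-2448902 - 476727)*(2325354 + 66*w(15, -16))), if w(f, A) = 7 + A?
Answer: 46567599212616398300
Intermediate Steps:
(-4473145 - 2373634)*(-2533660 + (-2448902 - 476727)*(2325354 + 66*w(15, -16))) = (-4473145 - 2373634)*(-2533660 + (-2448902 - 476727)*(2325354 + 66*(7 - 16))) = -6846779*(-2533660 - 2925629*(2325354 + 66*(-9))) = -6846779*(-2533660 - 2925629*(2325354 - 594)) = -6846779*(-2533660 - 2925629*2324760) = -6846779*(-2533660 - 6801385274040) = -6846779*(-6801387807700) = 46567599212616398300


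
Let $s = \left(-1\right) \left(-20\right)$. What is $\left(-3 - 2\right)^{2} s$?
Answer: $500$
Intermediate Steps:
$s = 20$
$\left(-3 - 2\right)^{2} s = \left(-3 - 2\right)^{2} \cdot 20 = \left(-5\right)^{2} \cdot 20 = 25 \cdot 20 = 500$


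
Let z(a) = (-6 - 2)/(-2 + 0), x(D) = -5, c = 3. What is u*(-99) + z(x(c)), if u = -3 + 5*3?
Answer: -1184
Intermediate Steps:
u = 12 (u = -3 + 15 = 12)
z(a) = 4 (z(a) = -8/(-2) = -8*(-½) = 4)
u*(-99) + z(x(c)) = 12*(-99) + 4 = -1188 + 4 = -1184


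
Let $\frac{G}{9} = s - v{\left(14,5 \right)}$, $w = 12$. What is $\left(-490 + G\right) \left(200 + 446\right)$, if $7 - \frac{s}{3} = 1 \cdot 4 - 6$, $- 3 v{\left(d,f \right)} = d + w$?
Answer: $-109174$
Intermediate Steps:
$v{\left(d,f \right)} = -4 - \frac{d}{3}$ ($v{\left(d,f \right)} = - \frac{d + 12}{3} = - \frac{12 + d}{3} = -4 - \frac{d}{3}$)
$s = 27$ ($s = 21 - 3 \left(1 \cdot 4 - 6\right) = 21 - 3 \left(4 - 6\right) = 21 - -6 = 21 + 6 = 27$)
$G = 321$ ($G = 9 \left(27 - \left(-4 - \frac{14}{3}\right)\right) = 9 \left(27 - - \frac{26}{3}\right) = 9 \left(27 + \frac{26}{3}\right) = 9 \cdot \frac{107}{3} = 321$)
$\left(-490 + G\right) \left(200 + 446\right) = \left(-490 + 321\right) \left(200 + 446\right) = \left(-169\right) 646 = -109174$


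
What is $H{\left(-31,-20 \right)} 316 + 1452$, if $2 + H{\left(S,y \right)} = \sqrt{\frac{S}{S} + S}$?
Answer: $820 + 316 i \sqrt{30} \approx 820.0 + 1730.8 i$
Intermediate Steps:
$H{\left(S,y \right)} = -2 + \sqrt{1 + S}$ ($H{\left(S,y \right)} = -2 + \sqrt{\frac{S}{S} + S} = -2 + \sqrt{1 + S}$)
$H{\left(-31,-20 \right)} 316 + 1452 = \left(-2 + \sqrt{1 - 31}\right) 316 + 1452 = \left(-2 + \sqrt{-30}\right) 316 + 1452 = \left(-2 + i \sqrt{30}\right) 316 + 1452 = \left(-632 + 316 i \sqrt{30}\right) + 1452 = 820 + 316 i \sqrt{30}$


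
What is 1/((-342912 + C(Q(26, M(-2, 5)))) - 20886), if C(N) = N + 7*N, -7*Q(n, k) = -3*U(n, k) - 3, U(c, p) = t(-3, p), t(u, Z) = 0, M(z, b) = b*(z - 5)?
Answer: -7/2546562 ≈ -2.7488e-6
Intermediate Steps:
M(z, b) = b*(-5 + z)
U(c, p) = 0
Q(n, k) = 3/7 (Q(n, k) = -(-3*0 - 3)/7 = -(0 - 3)/7 = -1/7*(-3) = 3/7)
C(N) = 8*N
1/((-342912 + C(Q(26, M(-2, 5)))) - 20886) = 1/((-342912 + 8*(3/7)) - 20886) = 1/((-342912 + 24/7) - 20886) = 1/(-2400360/7 - 20886) = 1/(-2546562/7) = -7/2546562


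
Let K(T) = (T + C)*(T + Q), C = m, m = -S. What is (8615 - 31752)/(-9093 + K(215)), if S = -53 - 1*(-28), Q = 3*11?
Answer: -23137/50427 ≈ -0.45882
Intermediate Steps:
Q = 33
S = -25 (S = -53 + 28 = -25)
m = 25 (m = -1*(-25) = 25)
C = 25
K(T) = (25 + T)*(33 + T) (K(T) = (T + 25)*(T + 33) = (25 + T)*(33 + T))
(8615 - 31752)/(-9093 + K(215)) = (8615 - 31752)/(-9093 + (825 + 215**2 + 58*215)) = -23137/(-9093 + (825 + 46225 + 12470)) = -23137/(-9093 + 59520) = -23137/50427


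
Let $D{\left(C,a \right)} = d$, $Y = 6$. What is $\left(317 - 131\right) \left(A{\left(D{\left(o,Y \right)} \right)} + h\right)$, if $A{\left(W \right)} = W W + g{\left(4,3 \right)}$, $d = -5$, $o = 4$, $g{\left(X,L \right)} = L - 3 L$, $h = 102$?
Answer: $22506$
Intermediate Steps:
$g{\left(X,L \right)} = - 2 L$
$D{\left(C,a \right)} = -5$
$A{\left(W \right)} = -6 + W^{2}$ ($A{\left(W \right)} = W W - 6 = W^{2} - 6 = -6 + W^{2}$)
$\left(317 - 131\right) \left(A{\left(D{\left(o,Y \right)} \right)} + h\right) = \left(317 - 131\right) \left(\left(-6 + \left(-5\right)^{2}\right) + 102\right) = 186 \left(\left(-6 + 25\right) + 102\right) = 186 \left(19 + 102\right) = 186 \cdot 121 = 22506$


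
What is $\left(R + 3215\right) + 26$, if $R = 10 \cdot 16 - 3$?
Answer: $3398$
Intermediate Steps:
$R = 157$ ($R = 160 - 3 = 157$)
$\left(R + 3215\right) + 26 = \left(157 + 3215\right) + 26 = 3372 + 26 = 3398$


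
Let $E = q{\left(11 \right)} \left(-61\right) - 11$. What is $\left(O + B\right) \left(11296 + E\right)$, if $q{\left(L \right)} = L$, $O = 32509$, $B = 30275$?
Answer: $666389376$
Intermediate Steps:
$E = -682$ ($E = 11 \left(-61\right) - 11 = -671 - 11 = -682$)
$\left(O + B\right) \left(11296 + E\right) = \left(32509 + 30275\right) \left(11296 - 682\right) = 62784 \cdot 10614 = 666389376$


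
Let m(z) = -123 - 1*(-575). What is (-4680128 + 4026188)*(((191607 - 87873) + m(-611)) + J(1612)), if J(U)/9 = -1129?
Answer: -61486708500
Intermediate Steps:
m(z) = 452 (m(z) = -123 + 575 = 452)
J(U) = -10161 (J(U) = 9*(-1129) = -10161)
(-4680128 + 4026188)*(((191607 - 87873) + m(-611)) + J(1612)) = (-4680128 + 4026188)*(((191607 - 87873) + 452) - 10161) = -653940*((103734 + 452) - 10161) = -653940*(104186 - 10161) = -653940*94025 = -61486708500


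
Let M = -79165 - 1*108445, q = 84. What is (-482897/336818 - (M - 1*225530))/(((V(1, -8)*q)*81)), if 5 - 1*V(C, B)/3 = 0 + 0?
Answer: 46384168541/11458548360 ≈ 4.0480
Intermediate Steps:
V(C, B) = 15 (V(C, B) = 15 - 3*(0 + 0) = 15 - 3*0 = 15 + 0 = 15)
M = -187610 (M = -79165 - 108445 = -187610)
(-482897/336818 - (M - 1*225530))/(((V(1, -8)*q)*81)) = (-482897/336818 - (-187610 - 1*225530))/(((15*84)*81)) = (-482897*1/336818 - (-187610 - 225530))/((1260*81)) = (-482897/336818 - 1*(-413140))/102060 = (-482897/336818 + 413140)*(1/102060) = (139152505623/336818)*(1/102060) = 46384168541/11458548360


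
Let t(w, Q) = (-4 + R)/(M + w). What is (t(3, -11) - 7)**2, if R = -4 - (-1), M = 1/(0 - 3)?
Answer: 5929/64 ≈ 92.641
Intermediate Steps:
M = -1/3 (M = 1/(-3) = -1/3 ≈ -0.33333)
R = -3 (R = -4 - 1*(-1) = -4 + 1 = -3)
t(w, Q) = -7/(-1/3 + w) (t(w, Q) = (-4 - 3)/(-1/3 + w) = -7/(-1/3 + w))
(t(3, -11) - 7)**2 = (-21/(-1 + 3*3) - 7)**2 = (-21/(-1 + 9) - 7)**2 = (-21/8 - 7)**2 = (-77/8)**2 = 5929/64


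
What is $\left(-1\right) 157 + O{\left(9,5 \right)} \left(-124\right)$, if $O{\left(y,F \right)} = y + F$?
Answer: $-1893$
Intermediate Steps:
$O{\left(y,F \right)} = F + y$
$\left(-1\right) 157 + O{\left(9,5 \right)} \left(-124\right) = \left(-1\right) 157 + \left(5 + 9\right) \left(-124\right) = -157 + 14 \left(-124\right) = -157 - 1736 = -1893$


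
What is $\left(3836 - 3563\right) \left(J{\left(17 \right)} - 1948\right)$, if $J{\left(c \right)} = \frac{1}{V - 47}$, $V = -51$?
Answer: $- \frac{7445295}{14} \approx -5.3181 \cdot 10^{5}$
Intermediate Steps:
$J{\left(c \right)} = - \frac{1}{98}$ ($J{\left(c \right)} = \frac{1}{-51 - 47} = \frac{1}{-98} = - \frac{1}{98}$)
$\left(3836 - 3563\right) \left(J{\left(17 \right)} - 1948\right) = \left(3836 - 3563\right) \left(- \frac{1}{98} - 1948\right) = 273 \left(- \frac{190905}{98}\right) = - \frac{7445295}{14}$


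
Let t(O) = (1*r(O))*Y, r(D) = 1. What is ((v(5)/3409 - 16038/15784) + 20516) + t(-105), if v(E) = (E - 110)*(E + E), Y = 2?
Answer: 78853874219/3843404 ≈ 20517.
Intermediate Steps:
v(E) = 2*E*(-110 + E) (v(E) = (-110 + E)*(2*E) = 2*E*(-110 + E))
t(O) = 2 (t(O) = (1*1)*2 = 1*2 = 2)
((v(5)/3409 - 16038/15784) + 20516) + t(-105) = (((2*5*(-110 + 5))/3409 - 16038/15784) + 20516) + 2 = (((2*5*(-105))*(1/3409) - 16038*1/15784) + 20516) + 2 = ((-1050*1/3409 - 8019/7892) + 20516) + 2 = ((-150/487 - 8019/7892) + 20516) + 2 = (-5089053/3843404 + 20516) + 2 = 78846187411/3843404 + 2 = 78853874219/3843404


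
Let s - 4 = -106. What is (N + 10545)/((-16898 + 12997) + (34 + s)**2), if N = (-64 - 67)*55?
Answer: 3340/723 ≈ 4.6196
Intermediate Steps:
s = -102 (s = 4 - 106 = -102)
N = -7205 (N = -131*55 = -7205)
(N + 10545)/((-16898 + 12997) + (34 + s)**2) = (-7205 + 10545)/((-16898 + 12997) + (34 - 102)**2) = 3340/(-3901 + (-68)**2) = 3340/(-3901 + 4624) = 3340/723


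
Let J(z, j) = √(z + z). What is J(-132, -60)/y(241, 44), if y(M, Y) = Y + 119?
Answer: 2*I*√66/163 ≈ 0.099681*I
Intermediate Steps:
y(M, Y) = 119 + Y
J(z, j) = √2*√z (J(z, j) = √(2*z) = √2*√z)
J(-132, -60)/y(241, 44) = (√2*√(-132))/(119 + 44) = (√2*(2*I*√33))/163 = (2*I*√66)*(1/163) = 2*I*√66/163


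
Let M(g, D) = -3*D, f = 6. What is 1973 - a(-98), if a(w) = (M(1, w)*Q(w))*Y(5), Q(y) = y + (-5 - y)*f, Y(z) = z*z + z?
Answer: -4055227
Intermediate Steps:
Y(z) = z + z² (Y(z) = z² + z = z + z²)
Q(y) = -30 - 5*y (Q(y) = y + (-5 - y)*6 = y + (-30 - 6*y) = -30 - 5*y)
a(w) = -90*w*(-30 - 5*w) (a(w) = ((-3*w)*(-30 - 5*w))*(5*(1 + 5)) = (-3*w*(-30 - 5*w))*(5*6) = -3*w*(-30 - 5*w)*30 = -90*w*(-30 - 5*w))
1973 - a(-98) = 1973 - 450*(-98)*(6 - 98) = 1973 - 450*(-98)*(-92) = 1973 - 1*4057200 = 1973 - 4057200 = -4055227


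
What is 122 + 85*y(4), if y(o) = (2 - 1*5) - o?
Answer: -473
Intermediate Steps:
y(o) = -3 - o (y(o) = (2 - 5) - o = -3 - o)
122 + 85*y(4) = 122 + 85*(-3 - 1*4) = 122 + 85*(-3 - 4) = 122 + 85*(-7) = 122 - 595 = -473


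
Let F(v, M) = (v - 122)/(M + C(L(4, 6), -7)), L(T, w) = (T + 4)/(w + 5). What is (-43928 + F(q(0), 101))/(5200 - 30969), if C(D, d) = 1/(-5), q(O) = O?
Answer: 11070161/6493788 ≈ 1.7047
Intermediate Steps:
L(T, w) = (4 + T)/(5 + w)
C(D, d) = -1/5
F(v, M) = (-122 + v)/(-1/5 + M) (F(v, M) = (v - 122)/(M - 1/5) = (-122 + v)/(-1/5 + M))
(-43928 + F(q(0), 101))/(5200 - 30969) = (-43928 + 5*(-122 + 0)/(-1 + 5*101))/(5200 - 30969) = (-43928 + 5*(-122)/(-1 + 505))/(-25769) = (-43928 + 5*(-122)/504)*(-1/25769) = (-43928 + 5*(1/504)*(-122))*(-1/25769) = (-43928 - 305/252)*(-1/25769) = -11070161/252*(-1/25769) = 11070161/6493788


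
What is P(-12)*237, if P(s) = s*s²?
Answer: -409536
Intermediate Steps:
P(s) = s³
P(-12)*237 = (-12)³*237 = -1728*237 = -409536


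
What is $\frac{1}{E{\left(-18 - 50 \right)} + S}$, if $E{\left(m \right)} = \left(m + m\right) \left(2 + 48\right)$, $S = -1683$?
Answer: $- \frac{1}{8483} \approx -0.00011788$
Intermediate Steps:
$E{\left(m \right)} = 100 m$ ($E{\left(m \right)} = 2 m 50 = 100 m$)
$\frac{1}{E{\left(-18 - 50 \right)} + S} = \frac{1}{100 \left(-18 - 50\right) - 1683} = \frac{1}{100 \left(-68\right) - 1683} = \frac{1}{-6800 - 1683} = \frac{1}{-8483} = - \frac{1}{8483}$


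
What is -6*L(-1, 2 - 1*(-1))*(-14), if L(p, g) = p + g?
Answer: 168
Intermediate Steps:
L(p, g) = g + p
-6*L(-1, 2 - 1*(-1))*(-14) = -6*((2 - 1*(-1)) - 1)*(-14) = -6*((2 + 1) - 1)*(-14) = -6*(3 - 1)*(-14) = -6*2*(-14) = -12*(-14) = 168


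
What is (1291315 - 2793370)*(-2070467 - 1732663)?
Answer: 5712510432150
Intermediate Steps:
(1291315 - 2793370)*(-2070467 - 1732663) = -1502055*(-3803130) = 5712510432150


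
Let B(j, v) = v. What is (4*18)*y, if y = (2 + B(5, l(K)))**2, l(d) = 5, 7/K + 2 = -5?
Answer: 3528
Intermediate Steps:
K = -1 (K = 7/(-2 - 5) = 7/(-7) = 7*(-1/7) = -1)
y = 49 (y = (2 + 5)**2 = 7**2 = 49)
(4*18)*y = (4*18)*49 = 72*49 = 3528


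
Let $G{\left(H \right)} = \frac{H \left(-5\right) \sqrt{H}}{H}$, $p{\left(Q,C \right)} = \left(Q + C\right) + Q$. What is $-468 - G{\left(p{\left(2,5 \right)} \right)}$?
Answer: $-453$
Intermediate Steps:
$p{\left(Q,C \right)} = C + 2 Q$ ($p{\left(Q,C \right)} = \left(C + Q\right) + Q = C + 2 Q$)
$G{\left(H \right)} = - 5 \sqrt{H}$ ($G{\left(H \right)} = \frac{- 5 H \sqrt{H}}{H} = \frac{\left(-5\right) H^{\frac{3}{2}}}{H} = - 5 \sqrt{H}$)
$-468 - G{\left(p{\left(2,5 \right)} \right)} = -468 - - 5 \sqrt{5 + 2 \cdot 2} = -468 - - 5 \sqrt{5 + 4} = -468 - - 5 \sqrt{9} = -468 - \left(-5\right) 3 = -468 - -15 = -468 + 15 = -453$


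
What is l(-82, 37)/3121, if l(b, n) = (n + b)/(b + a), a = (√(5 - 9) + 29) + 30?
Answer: 1035/1663493 + 90*I/1663493 ≈ 0.00062218 + 5.4103e-5*I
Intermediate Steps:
a = 59 + 2*I (a = (√(-4) + 29) + 30 = (2*I + 29) + 30 = (29 + 2*I) + 30 = 59 + 2*I ≈ 59.0 + 2.0*I)
l(b, n) = (b + n)/(59 + b + 2*I) (l(b, n) = (n + b)/(b + (59 + 2*I)) = (b + n)/(59 + b + 2*I))
l(-82, 37)/3121 = ((-82 + 37)/(59 - 82 + 2*I))/3121 = (-45/(-23 + 2*I))*(1/3121) = (((-23 - 2*I)/533)*(-45))*(1/3121) = -45*(-23 - 2*I)/533*(1/3121) = -45*(-23 - 2*I)/1663493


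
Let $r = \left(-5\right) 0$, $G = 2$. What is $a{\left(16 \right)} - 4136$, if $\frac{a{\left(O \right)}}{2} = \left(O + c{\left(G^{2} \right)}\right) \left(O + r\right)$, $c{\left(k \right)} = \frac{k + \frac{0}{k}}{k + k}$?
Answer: $-3608$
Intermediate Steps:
$c{\left(k \right)} = \frac{1}{2}$ ($c{\left(k \right)} = \frac{k + 0}{2 k} = k \frac{1}{2 k} = \frac{1}{2}$)
$r = 0$
$a{\left(O \right)} = 2 O \left(\frac{1}{2} + O\right)$ ($a{\left(O \right)} = 2 \left(O + \frac{1}{2}\right) \left(O + 0\right) = 2 \left(\frac{1}{2} + O\right) O = 2 O \left(\frac{1}{2} + O\right)$)
$a{\left(16 \right)} - 4136 = 16 \left(1 + 2 \cdot 16\right) - 4136 = 16 \left(1 + 32\right) - 4136 = 16 \cdot 33 - 4136 = 528 - 4136 = -3608$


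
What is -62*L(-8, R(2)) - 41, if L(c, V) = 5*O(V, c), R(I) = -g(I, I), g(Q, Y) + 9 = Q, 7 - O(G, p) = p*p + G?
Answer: 19799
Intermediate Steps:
O(G, p) = 7 - G - p**2 (O(G, p) = 7 - (p*p + G) = 7 - (p**2 + G) = 7 - (G + p**2) = 7 + (-G - p**2) = 7 - G - p**2)
g(Q, Y) = -9 + Q
R(I) = 9 - I (R(I) = -(-9 + I) = 9 - I)
L(c, V) = 35 - 5*V - 5*c**2 (L(c, V) = 5*(7 - V - c**2) = 35 - 5*V - 5*c**2)
-62*L(-8, R(2)) - 41 = -62*(35 - 5*(9 - 1*2) - 5*(-8)**2) - 41 = -62*(35 - 5*(9 - 2) - 5*64) - 41 = -62*(35 - 5*7 - 320) - 41 = -62*(35 - 35 - 320) - 41 = -62*(-320) - 41 = 19840 - 41 = 19799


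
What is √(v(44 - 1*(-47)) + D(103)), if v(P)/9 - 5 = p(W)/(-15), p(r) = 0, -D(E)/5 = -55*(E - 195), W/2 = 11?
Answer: I*√25255 ≈ 158.92*I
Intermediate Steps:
W = 22 (W = 2*11 = 22)
D(E) = -53625 + 275*E (D(E) = -(-275)*(E - 195) = -(-275)*(-195 + E) = -5*(10725 - 55*E) = -53625 + 275*E)
v(P) = 45 (v(P) = 45 + 9*(0/(-15)) = 45 + 9*(0*(-1/15)) = 45 + 9*0 = 45 + 0 = 45)
√(v(44 - 1*(-47)) + D(103)) = √(45 + (-53625 + 275*103)) = √(45 + (-53625 + 28325)) = √(45 - 25300) = √(-25255) = I*√25255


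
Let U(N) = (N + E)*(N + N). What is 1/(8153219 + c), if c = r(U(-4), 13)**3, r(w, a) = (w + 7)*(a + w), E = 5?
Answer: 1/8153094 ≈ 1.2265e-7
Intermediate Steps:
U(N) = 2*N*(5 + N) (U(N) = (N + 5)*(N + N) = (5 + N)*(2*N) = 2*N*(5 + N))
r(w, a) = (7 + w)*(a + w)
c = -125 (c = ((2*(-4)*(5 - 4))**2 + 7*13 + 7*(2*(-4)*(5 - 4)) + 13*(2*(-4)*(5 - 4)))**3 = ((2*(-4)*1)**2 + 91 + 7*(2*(-4)*1) + 13*(2*(-4)*1))**3 = ((-8)**2 + 91 + 7*(-8) + 13*(-8))**3 = (64 + 91 - 56 - 104)**3 = (-5)**3 = -125)
1/(8153219 + c) = 1/(8153219 - 125) = 1/8153094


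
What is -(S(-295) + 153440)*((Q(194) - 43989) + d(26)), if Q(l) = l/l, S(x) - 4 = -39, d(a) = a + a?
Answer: 6740002080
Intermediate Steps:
d(a) = 2*a
S(x) = -35 (S(x) = 4 - 39 = -35)
Q(l) = 1
-(S(-295) + 153440)*((Q(194) - 43989) + d(26)) = -(-35 + 153440)*((1 - 43989) + 2*26) = -153405*(-43988 + 52) = -153405*(-43936) = -1*(-6740002080) = 6740002080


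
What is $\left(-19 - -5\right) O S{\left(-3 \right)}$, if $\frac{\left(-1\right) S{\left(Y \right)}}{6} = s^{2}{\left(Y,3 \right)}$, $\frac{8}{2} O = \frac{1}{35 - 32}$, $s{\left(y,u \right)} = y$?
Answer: $63$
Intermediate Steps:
$O = \frac{1}{12}$ ($O = \frac{1}{4 \left(35 - 32\right)} = \frac{1}{4 \cdot 3} = \frac{1}{4} \cdot \frac{1}{3} = \frac{1}{12} \approx 0.083333$)
$S{\left(Y \right)} = - 6 Y^{2}$
$\left(-19 - -5\right) O S{\left(-3 \right)} = \left(-19 - -5\right) \frac{1}{12} \left(- 6 \left(-3\right)^{2}\right) = \left(-19 + 5\right) \frac{1}{12} \left(\left(-6\right) 9\right) = \left(-14\right) \frac{1}{12} \left(-54\right) = \left(- \frac{7}{6}\right) \left(-54\right) = 63$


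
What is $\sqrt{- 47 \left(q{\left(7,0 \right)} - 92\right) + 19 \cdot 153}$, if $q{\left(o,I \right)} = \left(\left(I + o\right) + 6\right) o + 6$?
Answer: $4 \sqrt{167} \approx 51.691$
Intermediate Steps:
$q{\left(o,I \right)} = 6 + o \left(6 + I + o\right)$ ($q{\left(o,I \right)} = \left(6 + I + o\right) o + 6 = o \left(6 + I + o\right) + 6 = 6 + o \left(6 + I + o\right)$)
$\sqrt{- 47 \left(q{\left(7,0 \right)} - 92\right) + 19 \cdot 153} = \sqrt{- 47 \left(\left(6 + 7^{2} + 6 \cdot 7 + 0 \cdot 7\right) - 92\right) + 19 \cdot 153} = \sqrt{- 47 \left(\left(6 + 49 + 42 + 0\right) - 92\right) + 2907} = \sqrt{- 47 \left(97 - 92\right) + 2907} = \sqrt{\left(-47\right) 5 + 2907} = \sqrt{-235 + 2907} = \sqrt{2672} = 4 \sqrt{167}$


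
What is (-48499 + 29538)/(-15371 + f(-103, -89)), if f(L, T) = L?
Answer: 18961/15474 ≈ 1.2253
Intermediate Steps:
(-48499 + 29538)/(-15371 + f(-103, -89)) = (-48499 + 29538)/(-15371 - 103) = -18961/(-15474) = -18961*(-1/15474) = 18961/15474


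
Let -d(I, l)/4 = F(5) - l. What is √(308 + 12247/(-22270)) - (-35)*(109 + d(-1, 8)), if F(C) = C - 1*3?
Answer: 4655 + √152480752510/22270 ≈ 4672.5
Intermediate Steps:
F(C) = -3 + C (F(C) = C - 3 = -3 + C)
d(I, l) = -8 + 4*l (d(I, l) = -4*((-3 + 5) - l) = -4*(2 - l) = -8 + 4*l)
√(308 + 12247/(-22270)) - (-35)*(109 + d(-1, 8)) = √(308 + 12247/(-22270)) - (-35)*(109 + (-8 + 4*8)) = √(308 + 12247*(-1/22270)) - (-35)*(109 + (-8 + 32)) = √(308 - 12247/22270) - (-35)*(109 + 24) = √(6846913/22270) - (-35)*133 = √152480752510/22270 - 1*(-4655) = √152480752510/22270 + 4655 = 4655 + √152480752510/22270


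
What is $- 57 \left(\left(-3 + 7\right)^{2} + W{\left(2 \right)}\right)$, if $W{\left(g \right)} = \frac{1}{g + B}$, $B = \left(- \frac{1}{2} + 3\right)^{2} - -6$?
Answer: $-916$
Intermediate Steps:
$B = \frac{49}{4}$ ($B = \left(\left(-1\right) \frac{1}{2} + 3\right)^{2} + 6 = \left(- \frac{1}{2} + 3\right)^{2} + 6 = \left(\frac{5}{2}\right)^{2} + 6 = \frac{25}{4} + 6 = \frac{49}{4} \approx 12.25$)
$W{\left(g \right)} = \frac{1}{\frac{49}{4} + g}$ ($W{\left(g \right)} = \frac{1}{g + \frac{49}{4}} = \frac{1}{\frac{49}{4} + g}$)
$- 57 \left(\left(-3 + 7\right)^{2} + W{\left(2 \right)}\right) = - 57 \left(\left(-3 + 7\right)^{2} + \frac{4}{49 + 4 \cdot 2}\right) = - 57 \left(4^{2} + \frac{4}{49 + 8}\right) = - 57 \left(16 + \frac{4}{57}\right) = \left(-57\right) \frac{916}{57} = -916$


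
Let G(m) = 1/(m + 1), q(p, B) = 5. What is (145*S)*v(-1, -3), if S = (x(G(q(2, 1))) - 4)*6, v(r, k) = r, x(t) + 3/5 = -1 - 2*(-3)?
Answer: -348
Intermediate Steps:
G(m) = 1/(1 + m)
x(t) = 22/5 (x(t) = -⅗ + (-1 - 2*(-3)) = -⅗ + (-1 + 6) = -⅗ + 5 = 22/5)
S = 12/5 (S = (22/5 - 4)*6 = (⅖)*6 = 12/5 ≈ 2.4000)
(145*S)*v(-1, -3) = (145*(12/5))*(-1) = 348*(-1) = -348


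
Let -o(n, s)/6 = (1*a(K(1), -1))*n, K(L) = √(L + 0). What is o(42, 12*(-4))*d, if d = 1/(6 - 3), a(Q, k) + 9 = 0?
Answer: 756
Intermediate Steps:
K(L) = √L
a(Q, k) = -9 (a(Q, k) = -9 + 0 = -9)
o(n, s) = 54*n (o(n, s) = -6*1*(-9)*n = -(-54)*n = 54*n)
d = ⅓ (d = 1/3 = ⅓ ≈ 0.33333)
o(42, 12*(-4))*d = (54*42)*(⅓) = 2268*(⅓) = 756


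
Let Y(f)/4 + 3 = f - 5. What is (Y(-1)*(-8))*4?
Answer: 1152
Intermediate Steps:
Y(f) = -32 + 4*f (Y(f) = -12 + 4*(f - 5) = -12 + 4*(-5 + f) = -12 + (-20 + 4*f) = -32 + 4*f)
(Y(-1)*(-8))*4 = ((-32 + 4*(-1))*(-8))*4 = ((-32 - 4)*(-8))*4 = -36*(-8)*4 = 288*4 = 1152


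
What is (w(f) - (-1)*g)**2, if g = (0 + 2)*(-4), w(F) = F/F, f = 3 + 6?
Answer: 49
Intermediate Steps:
f = 9
w(F) = 1
g = -8 (g = 2*(-4) = -8)
(w(f) - (-1)*g)**2 = (1 - (-1)*(-8))**2 = (1 - 1*8)**2 = (1 - 8)**2 = (-7)**2 = 49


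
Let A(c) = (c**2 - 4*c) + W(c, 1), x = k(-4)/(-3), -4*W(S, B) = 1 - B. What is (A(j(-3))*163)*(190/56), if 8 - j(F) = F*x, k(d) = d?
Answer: 371640/7 ≈ 53091.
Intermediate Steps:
W(S, B) = -1/4 + B/4 (W(S, B) = -(1 - B)/4 = -1/4 + B/4)
x = 4/3 (x = -4/(-3) = -4*(-1/3) = 4/3 ≈ 1.3333)
j(F) = 8 - 4*F/3 (j(F) = 8 - F*4/3 = 8 - 4*F/3)
A(c) = c**2 - 4*c (A(c) = (c**2 - 4*c) + (-1/4 + (1/4)*1) = (c**2 - 4*c) + (-1/4 + 1/4) = (c**2 - 4*c) + 0 = c**2 - 4*c)
(A(j(-3))*163)*(190/56) = (((8 - 4/3*(-3))*(-4 + (8 - 4/3*(-3))))*163)*(190/56) = (((8 + 4)*(-4 + (8 + 4)))*163)*(190*(1/56)) = ((12*(-4 + 12))*163)*(95/28) = ((12*8)*163)*(95/28) = (96*163)*(95/28) = 15648*(95/28) = 371640/7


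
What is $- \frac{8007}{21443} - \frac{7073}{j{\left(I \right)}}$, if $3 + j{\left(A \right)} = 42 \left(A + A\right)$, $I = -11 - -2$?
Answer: $\frac{13235366}{1479567} \approx 8.9454$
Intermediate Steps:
$I = -9$ ($I = -11 + 2 = -9$)
$j{\left(A \right)} = -3 + 84 A$ ($j{\left(A \right)} = -3 + 42 \left(A + A\right) = -3 + 42 \cdot 2 A = -3 + 84 A$)
$- \frac{8007}{21443} - \frac{7073}{j{\left(I \right)}} = - \frac{8007}{21443} - \frac{7073}{-3 + 84 \left(-9\right)} = \left(-8007\right) \frac{1}{21443} - \frac{7073}{-3 - 756} = - \frac{8007}{21443} - \frac{7073}{-759} = - \frac{8007}{21443} - - \frac{643}{69} = - \frac{8007}{21443} + \frac{643}{69} = \frac{13235366}{1479567}$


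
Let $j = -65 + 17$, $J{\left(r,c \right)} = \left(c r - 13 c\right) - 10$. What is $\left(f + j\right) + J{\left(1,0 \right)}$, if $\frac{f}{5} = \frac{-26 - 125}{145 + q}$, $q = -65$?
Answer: $- \frac{1079}{16} \approx -67.438$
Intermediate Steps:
$f = - \frac{151}{16}$ ($f = 5 \frac{-26 - 125}{145 - 65} = 5 \left(- \frac{151}{80}\right) = - \frac{151}{16} \approx -9.4375$)
$J{\left(r,c \right)} = -10 - 13 c + c r$ ($J{\left(r,c \right)} = \left(- 13 c + c r\right) - 10 = -10 - 13 c + c r$)
$j = -48$
$\left(f + j\right) + J{\left(1,0 \right)} = \left(- \frac{151}{16} - 48\right) - 10 = - \frac{919}{16} + \left(-10 + 0 + 0\right) = - \frac{919}{16} - 10 = - \frac{1079}{16}$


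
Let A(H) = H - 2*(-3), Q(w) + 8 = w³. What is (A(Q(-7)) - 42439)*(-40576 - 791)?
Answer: 1769845728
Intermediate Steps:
Q(w) = -8 + w³
A(H) = 6 + H (A(H) = H + 6 = 6 + H)
(A(Q(-7)) - 42439)*(-40576 - 791) = ((6 + (-8 + (-7)³)) - 42439)*(-40576 - 791) = ((6 + (-8 - 343)) - 42439)*(-41367) = ((6 - 351) - 42439)*(-41367) = (-345 - 42439)*(-41367) = -42784*(-41367) = 1769845728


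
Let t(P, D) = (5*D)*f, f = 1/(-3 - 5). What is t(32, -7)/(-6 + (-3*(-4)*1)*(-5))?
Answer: -35/528 ≈ -0.066288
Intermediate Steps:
f = -1/8 (f = 1/(-8) = -1/8 ≈ -0.12500)
t(P, D) = -5*D/8 (t(P, D) = (5*D)*(-1/8) = -5*D/8)
t(32, -7)/(-6 + (-3*(-4)*1)*(-5)) = (-5/8*(-7))/(-6 + (-3*(-4)*1)*(-5)) = 35/(8*(-6 + (12*1)*(-5))) = 35/(8*(-6 + 12*(-5))) = 35/(8*(-6 - 60)) = (35/8)/(-66) = (35/8)*(-1/66) = -35/528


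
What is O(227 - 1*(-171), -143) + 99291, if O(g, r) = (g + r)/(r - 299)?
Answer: 2581551/26 ≈ 99290.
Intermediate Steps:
O(g, r) = (g + r)/(-299 + r)
O(227 - 1*(-171), -143) + 99291 = ((227 - 1*(-171)) - 143)/(-299 - 143) + 99291 = ((227 + 171) - 143)/(-442) + 99291 = -(398 - 143)/442 + 99291 = -1/442*255 + 99291 = -15/26 + 99291 = 2581551/26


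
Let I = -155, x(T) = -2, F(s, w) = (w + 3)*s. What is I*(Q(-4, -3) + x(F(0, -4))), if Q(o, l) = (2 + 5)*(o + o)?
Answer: 8990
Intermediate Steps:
F(s, w) = s*(3 + w) (F(s, w) = (3 + w)*s = s*(3 + w))
Q(o, l) = 14*o (Q(o, l) = 7*(2*o) = 14*o)
I*(Q(-4, -3) + x(F(0, -4))) = -155*(14*(-4) - 2) = -155*(-56 - 2) = -155*(-58) = 8990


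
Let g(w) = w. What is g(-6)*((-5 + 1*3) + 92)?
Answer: -540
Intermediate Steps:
g(-6)*((-5 + 1*3) + 92) = -6*((-5 + 1*3) + 92) = -6*((-5 + 3) + 92) = -6*(-2 + 92) = -6*90 = -540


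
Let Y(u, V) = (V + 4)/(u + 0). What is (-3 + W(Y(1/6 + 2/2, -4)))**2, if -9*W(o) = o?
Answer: 9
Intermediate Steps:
Y(u, V) = (4 + V)/u
W(o) = -o/9
(-3 + W(Y(1/6 + 2/2, -4)))**2 = (-3 - (4 - 4)/(9*(1/6 + 2/2)))**2 = (-3 - 0/(9*(1*(1/6) + 2*(1/2))))**2 = (-3 - 0/(9*(1/6 + 1)))**2 = (-3 - 0/(9*7/6))**2 = (-3 - 2*0/21)**2 = (-3 - 1/9*0)**2 = (-3 + 0)**2 = (-3)**2 = 9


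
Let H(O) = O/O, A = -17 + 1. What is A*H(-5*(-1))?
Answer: -16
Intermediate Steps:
A = -16
H(O) = 1
A*H(-5*(-1)) = -16*1 = -16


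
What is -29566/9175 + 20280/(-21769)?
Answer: -829691254/199730575 ≈ -4.1541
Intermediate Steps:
-29566/9175 + 20280/(-21769) = -29566*1/9175 + 20280*(-1/21769) = -29566/9175 - 20280/21769 = -829691254/199730575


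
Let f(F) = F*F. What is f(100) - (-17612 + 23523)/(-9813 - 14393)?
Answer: 242065911/24206 ≈ 10000.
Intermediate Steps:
f(F) = F**2
f(100) - (-17612 + 23523)/(-9813 - 14393) = 100**2 - (-17612 + 23523)/(-9813 - 14393) = 10000 - 5911/(-24206) = 10000 - 5911*(-1)/24206 = 10000 - 1*(-5911/24206) = 10000 + 5911/24206 = 242065911/24206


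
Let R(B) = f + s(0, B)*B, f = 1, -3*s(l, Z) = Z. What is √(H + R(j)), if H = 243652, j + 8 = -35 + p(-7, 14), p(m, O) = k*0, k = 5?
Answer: √2187330/3 ≈ 492.99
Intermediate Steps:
s(l, Z) = -Z/3
p(m, O) = 0 (p(m, O) = 5*0 = 0)
j = -43 (j = -8 + (-35 + 0) = -8 - 35 = -43)
R(B) = 1 - B²/3 (R(B) = 1 + (-B/3)*B = 1 - B²/3)
√(H + R(j)) = √(243652 + (1 - ⅓*(-43)²)) = √(243652 + (1 - ⅓*1849)) = √(243652 + (1 - 1849/3)) = √(243652 - 1846/3) = √(729110/3) = √2187330/3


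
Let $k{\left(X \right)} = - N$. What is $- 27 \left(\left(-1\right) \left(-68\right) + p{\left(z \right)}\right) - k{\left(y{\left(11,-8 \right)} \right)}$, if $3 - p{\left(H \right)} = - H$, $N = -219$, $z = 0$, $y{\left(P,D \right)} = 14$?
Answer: $-2136$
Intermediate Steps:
$p{\left(H \right)} = 3 + H$ ($p{\left(H \right)} = 3 - - H = 3 + H$)
$k{\left(X \right)} = 219$ ($k{\left(X \right)} = \left(-1\right) \left(-219\right) = 219$)
$- 27 \left(\left(-1\right) \left(-68\right) + p{\left(z \right)}\right) - k{\left(y{\left(11,-8 \right)} \right)} = - 27 \left(\left(-1\right) \left(-68\right) + \left(3 + 0\right)\right) - 219 = - 27 \left(68 + 3\right) - 219 = \left(-27\right) 71 - 219 = -1917 - 219 = -2136$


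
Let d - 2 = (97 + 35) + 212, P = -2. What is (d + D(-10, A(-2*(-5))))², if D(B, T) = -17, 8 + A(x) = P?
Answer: 108241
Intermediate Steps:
A(x) = -10 (A(x) = -8 - 2 = -10)
d = 346 (d = 2 + ((97 + 35) + 212) = 2 + (132 + 212) = 2 + 344 = 346)
(d + D(-10, A(-2*(-5))))² = (346 - 17)² = 329² = 108241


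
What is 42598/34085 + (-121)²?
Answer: 499081083/34085 ≈ 14642.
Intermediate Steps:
42598/34085 + (-121)² = 42598*(1/34085) + 14641 = 42598/34085 + 14641 = 499081083/34085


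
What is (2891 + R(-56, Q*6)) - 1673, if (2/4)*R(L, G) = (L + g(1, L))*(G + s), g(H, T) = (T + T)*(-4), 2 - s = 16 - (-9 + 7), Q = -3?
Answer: -25438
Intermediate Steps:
s = -16 (s = 2 - (16 - (-9 + 7)) = 2 - (16 - 1*(-2)) = 2 - (16 + 2) = 2 - 1*18 = 2 - 18 = -16)
g(H, T) = -8*T (g(H, T) = (2*T)*(-4) = -8*T)
R(L, G) = -14*L*(-16 + G) (R(L, G) = 2*((L - 8*L)*(G - 16)) = 2*((-7*L)*(-16 + G)) = 2*(-7*L*(-16 + G)) = -14*L*(-16 + G))
(2891 + R(-56, Q*6)) - 1673 = (2891 + 14*(-56)*(16 - (-3)*6)) - 1673 = (2891 + 14*(-56)*(16 - 1*(-18))) - 1673 = (2891 + 14*(-56)*(16 + 18)) - 1673 = (2891 + 14*(-56)*34) - 1673 = (2891 - 26656) - 1673 = -23765 - 1673 = -25438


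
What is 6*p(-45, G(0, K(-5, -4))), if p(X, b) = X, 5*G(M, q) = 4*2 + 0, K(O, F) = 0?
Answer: -270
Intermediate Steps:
G(M, q) = 8/5 (G(M, q) = (4*2 + 0)/5 = (8 + 0)/5 = (⅕)*8 = 8/5)
6*p(-45, G(0, K(-5, -4))) = 6*(-45) = -270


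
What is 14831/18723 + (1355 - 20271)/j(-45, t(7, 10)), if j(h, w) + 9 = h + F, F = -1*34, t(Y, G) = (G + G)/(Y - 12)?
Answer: 88867349/411906 ≈ 215.75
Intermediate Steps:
t(Y, G) = 2*G/(-12 + Y) (t(Y, G) = (2*G)/(-12 + Y) = 2*G/(-12 + Y))
F = -34
j(h, w) = -43 + h (j(h, w) = -9 + (h - 34) = -9 + (-34 + h) = -43 + h)
14831/18723 + (1355 - 20271)/j(-45, t(7, 10)) = 14831/18723 + (1355 - 20271)/(-43 - 45) = 14831*(1/18723) - 18916/(-88) = 14831/18723 - 18916*(-1/88) = 14831/18723 + 4729/22 = 88867349/411906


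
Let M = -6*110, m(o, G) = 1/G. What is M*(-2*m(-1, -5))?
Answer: -264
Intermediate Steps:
M = -660
M*(-2*m(-1, -5)) = -(-1320)/(-5) = -(-1320)*(-1)/5 = -660*⅖ = -264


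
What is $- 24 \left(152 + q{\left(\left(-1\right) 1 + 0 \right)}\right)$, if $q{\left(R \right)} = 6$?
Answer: $-3792$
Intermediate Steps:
$- 24 \left(152 + q{\left(\left(-1\right) 1 + 0 \right)}\right) = - 24 \left(152 + 6\right) = \left(-24\right) 158 = -3792$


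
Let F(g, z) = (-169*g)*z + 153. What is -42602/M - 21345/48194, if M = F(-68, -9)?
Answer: -8896711/292778550 ≈ -0.030387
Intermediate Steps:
F(g, z) = 153 - 169*g*z (F(g, z) = -169*g*z + 153 = 153 - 169*g*z)
M = -103275 (M = 153 - 169*(-68)*(-9) = 153 - 103428 = -103275)
-42602/M - 21345/48194 = -42602/(-103275) - 21345/48194 = -42602*(-1/103275) - 21345*1/48194 = 2506/6075 - 21345/48194 = -8896711/292778550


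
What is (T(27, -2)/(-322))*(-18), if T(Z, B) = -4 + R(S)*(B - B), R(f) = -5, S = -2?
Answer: -36/161 ≈ -0.22360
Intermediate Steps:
T(Z, B) = -4 (T(Z, B) = -4 - 5*(B - B) = -4 - 5*0 = -4 + 0 = -4)
(T(27, -2)/(-322))*(-18) = -4/(-322)*(-18) = -4*(-1/322)*(-18) = (2/161)*(-18) = -36/161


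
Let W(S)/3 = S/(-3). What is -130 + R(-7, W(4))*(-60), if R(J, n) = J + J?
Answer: 710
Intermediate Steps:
W(S) = -S (W(S) = 3*(S/(-3)) = 3*(S*(-⅓)) = 3*(-S/3) = -S)
R(J, n) = 2*J
-130 + R(-7, W(4))*(-60) = -130 + (2*(-7))*(-60) = -130 - 14*(-60) = -130 + 840 = 710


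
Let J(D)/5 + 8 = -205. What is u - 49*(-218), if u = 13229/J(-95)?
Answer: 11363101/1065 ≈ 10670.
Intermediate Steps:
J(D) = -1065 (J(D) = -40 + 5*(-205) = -40 - 1025 = -1065)
u = -13229/1065 (u = 13229/(-1065) = 13229*(-1/1065) = -13229/1065 ≈ -12.422)
u - 49*(-218) = -13229/1065 - 49*(-218) = -13229/1065 - 1*(-10682) = -13229/1065 + 10682 = 11363101/1065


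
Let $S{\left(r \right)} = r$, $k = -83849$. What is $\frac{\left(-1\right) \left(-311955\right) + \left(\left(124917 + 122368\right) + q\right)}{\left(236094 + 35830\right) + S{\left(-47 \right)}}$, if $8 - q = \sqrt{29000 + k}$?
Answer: $\frac{9168}{4457} - \frac{i \sqrt{54849}}{271877} \approx 2.057 - 0.00086141 i$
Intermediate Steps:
$q = 8 - i \sqrt{54849}$ ($q = 8 - \sqrt{29000 - 83849} = 8 - \sqrt{-54849} = 8 - i \sqrt{54849} \approx 8.0 - 234.2 i$)
$\frac{\left(-1\right) \left(-311955\right) + \left(\left(124917 + 122368\right) + q\right)}{\left(236094 + 35830\right) + S{\left(-47 \right)}} = \frac{\left(-1\right) \left(-311955\right) + \left(\left(124917 + 122368\right) + \left(8 - i \sqrt{54849}\right)\right)}{\left(236094 + 35830\right) - 47} = \frac{311955 + \left(247285 + \left(8 - i \sqrt{54849}\right)\right)}{271924 - 47} = \frac{311955 + \left(247293 - i \sqrt{54849}\right)}{271877} = \left(559248 - i \sqrt{54849}\right) \frac{1}{271877} = \frac{9168}{4457} - \frac{i \sqrt{54849}}{271877}$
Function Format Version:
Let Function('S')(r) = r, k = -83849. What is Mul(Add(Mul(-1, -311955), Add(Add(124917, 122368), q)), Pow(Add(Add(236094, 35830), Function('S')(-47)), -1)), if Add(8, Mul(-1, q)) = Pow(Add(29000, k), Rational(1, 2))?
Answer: Add(Rational(9168, 4457), Mul(Rational(-1, 271877), I, Pow(54849, Rational(1, 2)))) ≈ Add(2.0570, Mul(-0.00086141, I))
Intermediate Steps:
q = Add(8, Mul(-1, I, Pow(54849, Rational(1, 2)))) (q = Add(8, Mul(-1, Pow(Add(29000, -83849), Rational(1, 2)))) = Add(8, Mul(-1, Pow(-54849, Rational(1, 2)))) = Add(8, Mul(-1, Mul(I, Pow(54849, Rational(1, 2))))) = Add(8, Mul(-1, I, Pow(54849, Rational(1, 2)))) ≈ Add(8.0000, Mul(-234.20, I)))
Mul(Add(Mul(-1, -311955), Add(Add(124917, 122368), q)), Pow(Add(Add(236094, 35830), Function('S')(-47)), -1)) = Mul(Add(Mul(-1, -311955), Add(Add(124917, 122368), Add(8, Mul(-1, I, Pow(54849, Rational(1, 2)))))), Pow(Add(Add(236094, 35830), -47), -1)) = Mul(Add(311955, Add(247285, Add(8, Mul(-1, I, Pow(54849, Rational(1, 2)))))), Pow(Add(271924, -47), -1)) = Mul(Add(311955, Add(247293, Mul(-1, I, Pow(54849, Rational(1, 2))))), Pow(271877, -1)) = Mul(Add(559248, Mul(-1, I, Pow(54849, Rational(1, 2)))), Rational(1, 271877)) = Add(Rational(9168, 4457), Mul(Rational(-1, 271877), I, Pow(54849, Rational(1, 2))))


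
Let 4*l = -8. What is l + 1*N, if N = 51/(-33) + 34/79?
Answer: -2707/869 ≈ -3.1151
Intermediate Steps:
l = -2 (l = (1/4)*(-8) = -2)
N = -969/869 (N = 51*(-1/33) + 34*(1/79) = -17/11 + 34/79 = -969/869 ≈ -1.1151)
l + 1*N = -2 + 1*(-969/869) = -2 - 969/869 = -2707/869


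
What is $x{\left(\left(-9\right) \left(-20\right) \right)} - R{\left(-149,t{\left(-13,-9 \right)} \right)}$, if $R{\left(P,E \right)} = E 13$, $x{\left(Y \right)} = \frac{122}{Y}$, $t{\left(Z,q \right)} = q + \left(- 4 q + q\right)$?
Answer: $- \frac{20999}{90} \approx -233.32$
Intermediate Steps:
$t{\left(Z,q \right)} = - 2 q$ ($t{\left(Z,q \right)} = q - 3 q = - 2 q$)
$R{\left(P,E \right)} = 13 E$
$x{\left(\left(-9\right) \left(-20\right) \right)} - R{\left(-149,t{\left(-13,-9 \right)} \right)} = \frac{122}{\left(-9\right) \left(-20\right)} - 13 \left(\left(-2\right) \left(-9\right)\right) = \frac{122}{180} - 13 \cdot 18 = 122 \cdot \frac{1}{180} - 234 = \frac{61}{90} - 234 = - \frac{20999}{90}$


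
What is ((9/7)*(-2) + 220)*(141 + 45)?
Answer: 283092/7 ≈ 40442.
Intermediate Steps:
((9/7)*(-2) + 220)*(141 + 45) = ((9*(⅐))*(-2) + 220)*186 = ((9/7)*(-2) + 220)*186 = (-18/7 + 220)*186 = (1522/7)*186 = 283092/7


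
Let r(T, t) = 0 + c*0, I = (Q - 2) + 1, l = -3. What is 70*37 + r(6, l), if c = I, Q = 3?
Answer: 2590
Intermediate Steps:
I = 2 (I = (3 - 2) + 1 = 1 + 1 = 2)
c = 2
r(T, t) = 0 (r(T, t) = 0 + 2*0 = 0 + 0 = 0)
70*37 + r(6, l) = 70*37 + 0 = 2590 + 0 = 2590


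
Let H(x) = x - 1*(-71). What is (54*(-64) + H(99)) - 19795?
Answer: -23081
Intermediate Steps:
H(x) = 71 + x (H(x) = x + 71 = 71 + x)
(54*(-64) + H(99)) - 19795 = (54*(-64) + (71 + 99)) - 19795 = (-3456 + 170) - 19795 = -3286 - 19795 = -23081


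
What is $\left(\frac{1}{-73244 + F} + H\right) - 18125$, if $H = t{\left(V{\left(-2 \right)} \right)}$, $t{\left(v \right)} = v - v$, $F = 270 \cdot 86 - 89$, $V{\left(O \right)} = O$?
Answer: $- \frac{908298126}{50113} \approx -18125.0$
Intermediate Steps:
$F = 23131$ ($F = 23220 - 89 = 23131$)
$t{\left(v \right)} = 0$
$H = 0$
$\left(\frac{1}{-73244 + F} + H\right) - 18125 = \left(\frac{1}{-73244 + 23131} + 0\right) - 18125 = \left(\frac{1}{-50113} + 0\right) - 18125 = \left(- \frac{1}{50113} + 0\right) - 18125 = - \frac{1}{50113} - 18125 = - \frac{908298126}{50113}$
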